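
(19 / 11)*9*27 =4617 / 11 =419.73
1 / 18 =0.06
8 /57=0.14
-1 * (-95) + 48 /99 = 95.48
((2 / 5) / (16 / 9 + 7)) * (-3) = -54 / 395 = -0.14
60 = 60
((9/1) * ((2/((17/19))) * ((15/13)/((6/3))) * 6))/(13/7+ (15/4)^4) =27578880/79052363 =0.35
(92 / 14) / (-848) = -23 / 2968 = -0.01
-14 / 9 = -1.56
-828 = -828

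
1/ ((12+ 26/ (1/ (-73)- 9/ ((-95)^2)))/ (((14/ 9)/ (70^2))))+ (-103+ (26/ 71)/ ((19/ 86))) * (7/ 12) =-4273842380492543/ 72295321877100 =-59.12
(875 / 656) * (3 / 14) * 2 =0.57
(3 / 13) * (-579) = -1737 / 13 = -133.62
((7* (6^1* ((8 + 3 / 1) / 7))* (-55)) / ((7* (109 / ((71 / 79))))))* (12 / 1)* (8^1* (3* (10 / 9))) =-82473600 / 60277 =-1368.24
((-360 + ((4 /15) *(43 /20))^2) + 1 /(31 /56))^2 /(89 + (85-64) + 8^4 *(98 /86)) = 167446067627473723 /6246557810156250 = 26.81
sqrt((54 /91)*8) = 2.18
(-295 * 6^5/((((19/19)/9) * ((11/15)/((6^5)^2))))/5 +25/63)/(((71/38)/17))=-152414962420612614670/49203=-3097676207154291.70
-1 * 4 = -4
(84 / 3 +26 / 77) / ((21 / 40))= 87280 / 1617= 53.98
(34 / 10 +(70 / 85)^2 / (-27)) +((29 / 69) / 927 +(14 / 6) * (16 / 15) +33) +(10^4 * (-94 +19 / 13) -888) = -8243788821171 / 8900333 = -926233.75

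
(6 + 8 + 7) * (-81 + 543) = 9702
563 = 563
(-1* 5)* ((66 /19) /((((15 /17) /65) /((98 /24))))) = -595595 /114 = -5224.52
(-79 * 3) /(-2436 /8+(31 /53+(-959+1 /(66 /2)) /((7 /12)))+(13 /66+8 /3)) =967197 /7937543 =0.12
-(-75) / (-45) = -5 / 3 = -1.67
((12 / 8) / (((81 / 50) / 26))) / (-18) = -325 / 243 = -1.34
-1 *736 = -736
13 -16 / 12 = 35 / 3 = 11.67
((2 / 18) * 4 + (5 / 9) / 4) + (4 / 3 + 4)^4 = 262333 / 324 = 809.67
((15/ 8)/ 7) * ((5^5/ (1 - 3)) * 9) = -421875/ 112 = -3766.74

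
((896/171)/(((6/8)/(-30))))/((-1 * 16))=2240/171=13.10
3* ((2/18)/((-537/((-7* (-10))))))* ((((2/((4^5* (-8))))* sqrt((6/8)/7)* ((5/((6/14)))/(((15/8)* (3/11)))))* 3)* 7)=2695* sqrt(21)/7423488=0.00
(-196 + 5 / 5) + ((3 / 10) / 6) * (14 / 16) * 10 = -3113 / 16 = -194.56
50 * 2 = 100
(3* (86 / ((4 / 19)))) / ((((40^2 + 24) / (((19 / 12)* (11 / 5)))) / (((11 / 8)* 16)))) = 1878283 / 32480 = 57.83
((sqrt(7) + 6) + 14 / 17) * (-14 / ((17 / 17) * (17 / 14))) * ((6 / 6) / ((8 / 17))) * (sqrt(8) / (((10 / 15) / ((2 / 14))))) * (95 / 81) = -38570 * sqrt(2) / 459 - 665 * sqrt(14) / 54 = -164.91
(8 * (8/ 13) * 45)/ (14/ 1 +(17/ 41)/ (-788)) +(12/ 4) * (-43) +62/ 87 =-1278438799/ 11367681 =-112.46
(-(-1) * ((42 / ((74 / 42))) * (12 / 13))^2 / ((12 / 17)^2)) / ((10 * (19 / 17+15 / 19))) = 2593459701 / 50899420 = 50.95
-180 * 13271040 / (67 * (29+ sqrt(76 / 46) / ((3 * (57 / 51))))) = -10898316066816 / 8862961+ 4873125888 * sqrt(874) / 8862961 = -1213392.39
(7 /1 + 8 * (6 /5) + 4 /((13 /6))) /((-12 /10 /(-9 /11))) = 327 /26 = 12.58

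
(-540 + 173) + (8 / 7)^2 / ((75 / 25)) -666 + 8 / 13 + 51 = -1874594 / 1911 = -980.95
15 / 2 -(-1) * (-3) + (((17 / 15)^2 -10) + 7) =1253 / 450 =2.78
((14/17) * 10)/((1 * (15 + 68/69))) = 9660/18751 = 0.52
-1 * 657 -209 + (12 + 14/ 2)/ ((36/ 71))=-29827/ 36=-828.53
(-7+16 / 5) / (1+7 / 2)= -38 / 45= -0.84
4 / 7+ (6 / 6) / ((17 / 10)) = 138 / 119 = 1.16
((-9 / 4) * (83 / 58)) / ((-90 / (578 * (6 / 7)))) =71961 / 4060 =17.72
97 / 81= 1.20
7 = 7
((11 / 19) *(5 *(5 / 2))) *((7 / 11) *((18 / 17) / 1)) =1575 / 323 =4.88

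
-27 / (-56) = 27 / 56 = 0.48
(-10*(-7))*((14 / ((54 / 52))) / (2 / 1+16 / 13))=23660 / 81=292.10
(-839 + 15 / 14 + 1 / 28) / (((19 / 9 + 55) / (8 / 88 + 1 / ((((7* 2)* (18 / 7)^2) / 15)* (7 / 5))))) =-11519351 / 3799488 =-3.03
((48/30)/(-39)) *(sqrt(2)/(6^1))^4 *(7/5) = -14/78975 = -0.00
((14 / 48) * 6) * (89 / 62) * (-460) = -71645 / 62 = -1155.56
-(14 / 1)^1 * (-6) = 84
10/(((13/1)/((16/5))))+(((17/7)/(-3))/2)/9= 11875/4914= 2.42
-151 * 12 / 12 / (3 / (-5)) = 251.67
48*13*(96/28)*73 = 1093248/7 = 156178.29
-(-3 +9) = -6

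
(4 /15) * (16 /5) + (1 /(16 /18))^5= 6525827 /2457600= 2.66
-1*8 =-8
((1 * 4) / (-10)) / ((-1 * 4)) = 1 / 10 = 0.10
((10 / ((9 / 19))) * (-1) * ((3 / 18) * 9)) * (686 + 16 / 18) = -587290 / 27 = -21751.48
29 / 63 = 0.46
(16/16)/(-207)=-1/207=-0.00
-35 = -35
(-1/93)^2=1/8649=0.00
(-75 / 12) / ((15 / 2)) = -5 / 6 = -0.83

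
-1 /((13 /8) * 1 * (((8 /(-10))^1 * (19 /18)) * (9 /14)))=1.13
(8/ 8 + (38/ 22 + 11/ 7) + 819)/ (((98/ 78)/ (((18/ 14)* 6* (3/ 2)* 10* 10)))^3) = 1998467238956526000000/ 3107227739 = 643167288278.55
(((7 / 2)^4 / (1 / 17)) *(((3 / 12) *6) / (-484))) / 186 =-40817 / 960256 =-0.04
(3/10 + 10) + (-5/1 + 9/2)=49/5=9.80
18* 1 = 18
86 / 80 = 43 / 40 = 1.08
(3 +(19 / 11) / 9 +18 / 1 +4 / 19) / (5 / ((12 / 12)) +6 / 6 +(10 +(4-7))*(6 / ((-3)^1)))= -20129 / 7524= -2.68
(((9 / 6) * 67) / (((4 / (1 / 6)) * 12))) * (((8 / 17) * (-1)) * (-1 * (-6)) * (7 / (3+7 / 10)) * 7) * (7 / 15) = -22981 / 3774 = -6.09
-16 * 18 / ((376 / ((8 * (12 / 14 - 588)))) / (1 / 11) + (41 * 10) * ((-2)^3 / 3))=131520 / 499691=0.26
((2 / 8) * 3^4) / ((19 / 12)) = 243 / 19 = 12.79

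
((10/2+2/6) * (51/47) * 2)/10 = 272/235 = 1.16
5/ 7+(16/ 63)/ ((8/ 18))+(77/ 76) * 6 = 1959/ 266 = 7.36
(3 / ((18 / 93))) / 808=31 / 1616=0.02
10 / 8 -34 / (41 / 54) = -7139 / 164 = -43.53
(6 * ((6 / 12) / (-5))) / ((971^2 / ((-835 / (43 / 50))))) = 25050 / 40542163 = 0.00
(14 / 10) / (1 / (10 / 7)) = 2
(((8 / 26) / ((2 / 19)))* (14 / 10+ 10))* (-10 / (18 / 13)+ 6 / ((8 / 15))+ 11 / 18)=60287 / 390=154.58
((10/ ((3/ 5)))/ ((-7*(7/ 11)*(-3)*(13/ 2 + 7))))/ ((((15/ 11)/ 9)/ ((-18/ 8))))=-605/ 441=-1.37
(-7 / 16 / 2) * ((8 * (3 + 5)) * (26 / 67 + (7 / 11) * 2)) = -17136 / 737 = -23.25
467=467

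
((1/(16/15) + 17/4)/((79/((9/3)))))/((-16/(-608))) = 7.49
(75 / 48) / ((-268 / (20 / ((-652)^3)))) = 125 / 297123890176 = 0.00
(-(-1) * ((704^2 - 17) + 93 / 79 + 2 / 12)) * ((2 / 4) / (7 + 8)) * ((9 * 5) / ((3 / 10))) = 1174572815 / 474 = 2478001.72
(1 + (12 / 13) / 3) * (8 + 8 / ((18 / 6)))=544 / 39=13.95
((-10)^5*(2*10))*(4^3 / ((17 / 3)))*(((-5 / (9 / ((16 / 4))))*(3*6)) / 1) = 903529411.76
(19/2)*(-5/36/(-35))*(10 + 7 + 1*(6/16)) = 2641/4032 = 0.66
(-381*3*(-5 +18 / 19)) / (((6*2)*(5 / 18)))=264033 / 190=1389.65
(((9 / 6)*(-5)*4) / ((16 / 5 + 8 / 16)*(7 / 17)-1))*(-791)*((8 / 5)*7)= 45181920 / 89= 507662.02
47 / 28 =1.68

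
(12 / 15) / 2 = 2 / 5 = 0.40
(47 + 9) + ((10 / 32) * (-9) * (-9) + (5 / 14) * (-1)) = 9067 / 112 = 80.96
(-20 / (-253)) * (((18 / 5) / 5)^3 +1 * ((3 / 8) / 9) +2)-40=-188844407 / 4743750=-39.81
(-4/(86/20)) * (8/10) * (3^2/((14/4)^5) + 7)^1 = -5.22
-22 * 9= -198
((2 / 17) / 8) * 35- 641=-43553 / 68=-640.49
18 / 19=0.95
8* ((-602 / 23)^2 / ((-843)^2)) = 2899232 / 375933321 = 0.01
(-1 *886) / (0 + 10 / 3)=-1329 / 5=-265.80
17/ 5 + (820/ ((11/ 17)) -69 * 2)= 62297/ 55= 1132.67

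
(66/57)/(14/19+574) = 11/5460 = 0.00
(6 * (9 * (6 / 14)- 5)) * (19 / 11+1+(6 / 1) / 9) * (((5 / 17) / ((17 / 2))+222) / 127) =-16427008 / 403733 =-40.69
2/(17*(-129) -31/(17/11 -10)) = -0.00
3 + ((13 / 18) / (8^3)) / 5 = 138253 / 46080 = 3.00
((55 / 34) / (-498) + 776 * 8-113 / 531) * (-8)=-37209010010 / 749241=-49662.27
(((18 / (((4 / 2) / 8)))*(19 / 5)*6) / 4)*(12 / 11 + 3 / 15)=145692 / 275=529.79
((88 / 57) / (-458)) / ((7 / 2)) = -88 / 91371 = -0.00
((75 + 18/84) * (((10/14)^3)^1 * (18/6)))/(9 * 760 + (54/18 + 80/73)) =28825875/2399170438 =0.01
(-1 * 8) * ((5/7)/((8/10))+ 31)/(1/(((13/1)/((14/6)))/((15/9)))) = -208962/245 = -852.91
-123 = -123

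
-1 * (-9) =9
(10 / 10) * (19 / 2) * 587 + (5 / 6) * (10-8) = 33469 / 6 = 5578.17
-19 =-19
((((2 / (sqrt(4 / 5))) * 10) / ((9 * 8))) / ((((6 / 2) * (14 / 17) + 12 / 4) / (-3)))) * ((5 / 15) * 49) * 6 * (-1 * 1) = 16.69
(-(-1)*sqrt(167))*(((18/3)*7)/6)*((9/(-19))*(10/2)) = -315*sqrt(167)/19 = -214.25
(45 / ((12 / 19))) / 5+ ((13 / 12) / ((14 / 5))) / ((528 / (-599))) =1225097 / 88704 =13.81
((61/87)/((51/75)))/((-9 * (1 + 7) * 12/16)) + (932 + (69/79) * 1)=5885764127/6309414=932.85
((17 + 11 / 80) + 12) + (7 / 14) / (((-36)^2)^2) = 489398117 / 16796160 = 29.14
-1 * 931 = -931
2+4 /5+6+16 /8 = 54 /5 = 10.80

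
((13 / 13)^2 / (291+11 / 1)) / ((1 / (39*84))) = 1638 / 151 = 10.85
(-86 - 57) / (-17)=143 / 17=8.41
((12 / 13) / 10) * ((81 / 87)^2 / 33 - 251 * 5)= -69658572 / 601315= -115.84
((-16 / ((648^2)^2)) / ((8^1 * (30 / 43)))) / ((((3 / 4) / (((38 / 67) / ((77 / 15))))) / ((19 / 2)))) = -0.00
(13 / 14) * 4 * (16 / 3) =416 / 21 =19.81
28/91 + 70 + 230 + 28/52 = 3911/13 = 300.85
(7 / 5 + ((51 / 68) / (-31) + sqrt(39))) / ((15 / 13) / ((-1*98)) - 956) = -1274*sqrt(39) / 1217959 - 543361 / 377567290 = -0.01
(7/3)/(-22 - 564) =-7/1758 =-0.00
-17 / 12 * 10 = -85 / 6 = -14.17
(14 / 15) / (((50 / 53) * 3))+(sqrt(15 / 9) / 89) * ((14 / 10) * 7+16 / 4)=23 * sqrt(15) / 445+371 / 1125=0.53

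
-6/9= -2/3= -0.67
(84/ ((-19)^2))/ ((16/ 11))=231/ 1444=0.16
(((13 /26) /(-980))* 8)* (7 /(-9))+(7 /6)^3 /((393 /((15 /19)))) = 119761 /18816840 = 0.01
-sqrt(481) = -21.93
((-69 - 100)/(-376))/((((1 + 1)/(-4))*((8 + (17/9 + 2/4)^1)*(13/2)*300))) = -39/878900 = -0.00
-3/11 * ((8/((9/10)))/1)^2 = -21.55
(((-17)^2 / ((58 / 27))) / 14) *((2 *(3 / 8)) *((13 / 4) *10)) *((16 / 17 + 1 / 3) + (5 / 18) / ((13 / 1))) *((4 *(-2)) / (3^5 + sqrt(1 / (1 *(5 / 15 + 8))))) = -7985739375 / 799128176 + 6572625 *sqrt(3) / 799128176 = -9.98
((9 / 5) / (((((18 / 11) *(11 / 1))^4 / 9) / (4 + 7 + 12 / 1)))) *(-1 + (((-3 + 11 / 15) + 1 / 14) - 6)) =-44413 / 1360800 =-0.03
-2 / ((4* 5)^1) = -1 / 10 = -0.10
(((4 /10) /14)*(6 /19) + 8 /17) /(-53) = -5422 /599165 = -0.01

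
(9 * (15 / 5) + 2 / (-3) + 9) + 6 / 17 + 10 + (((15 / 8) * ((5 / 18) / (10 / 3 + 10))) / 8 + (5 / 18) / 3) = 21519095 / 470016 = 45.78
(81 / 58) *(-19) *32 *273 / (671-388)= -6722352 / 8207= -819.10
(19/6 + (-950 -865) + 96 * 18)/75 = -503/450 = -1.12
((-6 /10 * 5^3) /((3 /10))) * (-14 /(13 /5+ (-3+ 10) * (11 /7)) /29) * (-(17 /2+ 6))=-4375 /34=-128.68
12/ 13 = 0.92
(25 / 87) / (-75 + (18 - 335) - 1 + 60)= -25 / 28971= -0.00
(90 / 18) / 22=5 / 22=0.23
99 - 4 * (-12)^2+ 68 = -409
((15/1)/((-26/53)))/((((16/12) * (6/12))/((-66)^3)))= 171419490/13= 13186114.62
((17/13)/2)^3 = 4913/17576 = 0.28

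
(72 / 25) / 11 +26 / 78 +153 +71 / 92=11716447 / 75900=154.37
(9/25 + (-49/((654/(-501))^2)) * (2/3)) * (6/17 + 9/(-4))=1441465393/40395400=35.68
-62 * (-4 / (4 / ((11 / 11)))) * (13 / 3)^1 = 806 / 3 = 268.67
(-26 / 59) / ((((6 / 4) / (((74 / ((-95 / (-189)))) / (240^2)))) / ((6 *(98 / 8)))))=-494949 / 8968000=-0.06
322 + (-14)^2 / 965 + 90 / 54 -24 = 868123 / 2895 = 299.87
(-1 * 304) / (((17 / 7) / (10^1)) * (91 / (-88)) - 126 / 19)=5082880 / 115079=44.17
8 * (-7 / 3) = -56 / 3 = -18.67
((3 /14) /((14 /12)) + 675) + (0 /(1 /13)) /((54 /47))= 33084 /49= 675.18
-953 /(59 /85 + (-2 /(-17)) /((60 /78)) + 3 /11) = -891055 /1047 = -851.06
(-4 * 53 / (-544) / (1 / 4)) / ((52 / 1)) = 53 / 1768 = 0.03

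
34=34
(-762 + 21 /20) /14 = -15219 /280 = -54.35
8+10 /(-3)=14 /3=4.67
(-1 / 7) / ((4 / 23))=-23 / 28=-0.82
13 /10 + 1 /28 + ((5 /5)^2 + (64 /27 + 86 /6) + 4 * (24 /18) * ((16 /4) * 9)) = 797729 /3780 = 211.04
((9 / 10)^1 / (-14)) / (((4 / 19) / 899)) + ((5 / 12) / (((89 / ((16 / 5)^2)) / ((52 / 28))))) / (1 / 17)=-273.00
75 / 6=25 / 2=12.50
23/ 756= 0.03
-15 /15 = -1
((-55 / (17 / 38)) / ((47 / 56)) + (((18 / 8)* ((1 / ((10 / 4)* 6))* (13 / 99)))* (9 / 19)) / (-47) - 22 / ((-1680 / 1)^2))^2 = 1191624866462920233485732761 / 55534551192237680640000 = 21457.36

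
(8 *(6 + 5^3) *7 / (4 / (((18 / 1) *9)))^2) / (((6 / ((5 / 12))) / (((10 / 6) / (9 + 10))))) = 5570775 / 76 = 73299.67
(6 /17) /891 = 2 /5049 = 0.00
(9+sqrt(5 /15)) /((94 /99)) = 33 * sqrt(3) /94+891 /94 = 10.09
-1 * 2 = -2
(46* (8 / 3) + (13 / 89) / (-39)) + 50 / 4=24059 / 178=135.16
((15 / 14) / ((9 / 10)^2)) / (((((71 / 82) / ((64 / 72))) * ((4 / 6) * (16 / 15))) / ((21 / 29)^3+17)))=10861771250 / 327275991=33.19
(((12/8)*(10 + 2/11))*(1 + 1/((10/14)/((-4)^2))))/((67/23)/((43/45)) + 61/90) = 349916112/3648469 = 95.91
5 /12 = 0.42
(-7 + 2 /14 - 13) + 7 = -90 /7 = -12.86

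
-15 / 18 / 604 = -5 / 3624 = -0.00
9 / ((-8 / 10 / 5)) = -225 / 4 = -56.25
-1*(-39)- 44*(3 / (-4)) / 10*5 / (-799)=62289 / 1598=38.98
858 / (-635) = -858 / 635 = -1.35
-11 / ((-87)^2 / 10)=-110 / 7569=-0.01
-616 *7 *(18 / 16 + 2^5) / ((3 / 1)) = -142835 / 3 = -47611.67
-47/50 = -0.94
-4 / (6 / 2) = -4 / 3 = -1.33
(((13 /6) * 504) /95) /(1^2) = 1092 /95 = 11.49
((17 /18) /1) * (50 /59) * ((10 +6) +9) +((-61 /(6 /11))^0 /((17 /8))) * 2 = 189121 /9027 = 20.95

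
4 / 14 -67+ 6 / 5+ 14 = -1803 / 35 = -51.51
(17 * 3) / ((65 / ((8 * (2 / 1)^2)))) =1632 / 65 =25.11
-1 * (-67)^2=-4489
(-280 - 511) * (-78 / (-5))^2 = -4812444 / 25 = -192497.76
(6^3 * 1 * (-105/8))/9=-315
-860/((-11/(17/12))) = 3655/33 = 110.76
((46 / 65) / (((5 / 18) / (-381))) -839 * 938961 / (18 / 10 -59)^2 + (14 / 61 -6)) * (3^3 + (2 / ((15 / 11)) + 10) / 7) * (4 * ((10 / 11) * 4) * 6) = -207268065452555056 / 343031975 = -604223747.52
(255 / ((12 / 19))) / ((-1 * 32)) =-1615 / 128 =-12.62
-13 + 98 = 85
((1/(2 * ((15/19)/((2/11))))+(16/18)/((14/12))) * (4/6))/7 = 2026/24255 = 0.08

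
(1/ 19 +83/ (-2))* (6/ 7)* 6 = -4050/ 19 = -213.16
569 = 569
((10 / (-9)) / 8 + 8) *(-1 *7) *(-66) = 21791 / 6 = 3631.83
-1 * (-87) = 87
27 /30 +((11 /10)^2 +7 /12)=202 /75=2.69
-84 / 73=-1.15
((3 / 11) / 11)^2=9 / 14641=0.00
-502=-502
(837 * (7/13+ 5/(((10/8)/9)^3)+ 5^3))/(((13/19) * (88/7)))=818877276/4225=193817.11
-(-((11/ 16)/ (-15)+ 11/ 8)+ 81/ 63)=73/ 1680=0.04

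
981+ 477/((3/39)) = 7182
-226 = -226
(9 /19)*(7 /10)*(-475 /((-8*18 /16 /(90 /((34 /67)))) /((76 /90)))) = 44555 /17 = 2620.88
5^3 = 125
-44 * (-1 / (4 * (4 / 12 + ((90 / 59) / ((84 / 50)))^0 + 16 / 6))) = 11 / 4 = 2.75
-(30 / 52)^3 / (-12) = 0.02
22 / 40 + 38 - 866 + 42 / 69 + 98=-335267 / 460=-728.84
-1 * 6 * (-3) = 18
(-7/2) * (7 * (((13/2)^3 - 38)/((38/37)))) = -3432009/608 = -5644.75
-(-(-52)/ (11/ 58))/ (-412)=754/ 1133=0.67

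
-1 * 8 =-8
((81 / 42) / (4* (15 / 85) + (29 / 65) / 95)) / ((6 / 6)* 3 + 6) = 0.30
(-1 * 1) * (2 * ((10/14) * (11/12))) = -55/42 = -1.31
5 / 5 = 1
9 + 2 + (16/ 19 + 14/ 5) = 1391/ 95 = 14.64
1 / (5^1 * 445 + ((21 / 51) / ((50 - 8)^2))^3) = 78622778304 / 174935681726401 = 0.00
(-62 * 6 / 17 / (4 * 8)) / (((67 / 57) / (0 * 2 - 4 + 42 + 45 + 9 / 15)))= -1107909 / 22780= -48.64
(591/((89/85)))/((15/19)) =63631/89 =714.96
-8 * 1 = -8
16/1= 16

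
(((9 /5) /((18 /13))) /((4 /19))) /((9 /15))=247 /24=10.29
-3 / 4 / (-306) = 1 / 408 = 0.00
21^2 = 441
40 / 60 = 2 / 3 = 0.67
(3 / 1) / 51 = 1 / 17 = 0.06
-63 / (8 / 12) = -189 / 2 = -94.50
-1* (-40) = 40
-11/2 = -5.50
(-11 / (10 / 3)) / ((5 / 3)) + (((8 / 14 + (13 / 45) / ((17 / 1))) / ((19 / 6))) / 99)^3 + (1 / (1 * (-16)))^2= -1.98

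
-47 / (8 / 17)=-799 / 8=-99.88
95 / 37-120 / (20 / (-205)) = 45605 / 37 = 1232.57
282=282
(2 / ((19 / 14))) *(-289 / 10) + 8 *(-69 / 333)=-466586 / 10545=-44.25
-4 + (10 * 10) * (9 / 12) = 71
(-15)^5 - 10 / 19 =-14428135 / 19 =-759375.53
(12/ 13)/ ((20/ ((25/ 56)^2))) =375/ 40768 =0.01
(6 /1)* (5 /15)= 2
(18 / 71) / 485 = 18 / 34435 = 0.00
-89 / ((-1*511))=89 / 511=0.17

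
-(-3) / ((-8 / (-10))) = 3.75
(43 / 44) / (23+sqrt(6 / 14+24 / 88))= 6923 / 162716 - 129 * sqrt(462) / 1789876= 0.04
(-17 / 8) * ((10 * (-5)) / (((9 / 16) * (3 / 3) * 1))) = 1700 / 9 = 188.89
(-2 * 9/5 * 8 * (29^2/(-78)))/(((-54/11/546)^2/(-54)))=-1037148112/5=-207429622.40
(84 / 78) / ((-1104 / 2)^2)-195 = -386212313 / 1980576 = -195.00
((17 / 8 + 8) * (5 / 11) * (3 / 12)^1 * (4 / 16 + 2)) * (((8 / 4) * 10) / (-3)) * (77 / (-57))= 14175 / 608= 23.31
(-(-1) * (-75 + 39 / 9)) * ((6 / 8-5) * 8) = 7208 / 3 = 2402.67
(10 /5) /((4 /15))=15 /2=7.50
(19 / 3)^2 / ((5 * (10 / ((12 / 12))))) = 361 / 450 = 0.80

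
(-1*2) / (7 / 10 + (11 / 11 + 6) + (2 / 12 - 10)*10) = 60 / 2719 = 0.02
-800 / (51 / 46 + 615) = -36800 / 28341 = -1.30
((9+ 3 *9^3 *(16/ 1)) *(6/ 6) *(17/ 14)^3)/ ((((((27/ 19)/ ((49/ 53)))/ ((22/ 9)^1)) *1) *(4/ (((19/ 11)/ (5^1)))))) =6897503177/ 801360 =8607.25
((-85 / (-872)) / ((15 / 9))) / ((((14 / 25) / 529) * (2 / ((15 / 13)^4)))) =34145296875 / 697345376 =48.96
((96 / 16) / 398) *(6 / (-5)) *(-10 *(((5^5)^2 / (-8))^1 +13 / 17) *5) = -7470698445 / 6766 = -1104152.89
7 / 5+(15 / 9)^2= 188 / 45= 4.18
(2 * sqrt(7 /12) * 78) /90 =13 * sqrt(21) /45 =1.32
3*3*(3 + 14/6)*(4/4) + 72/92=1122/23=48.78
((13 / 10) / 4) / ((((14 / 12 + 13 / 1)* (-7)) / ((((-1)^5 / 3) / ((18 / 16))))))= 26 / 26775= 0.00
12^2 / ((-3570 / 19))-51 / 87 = -23339 / 17255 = -1.35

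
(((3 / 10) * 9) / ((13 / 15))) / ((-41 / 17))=-1377 / 1066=-1.29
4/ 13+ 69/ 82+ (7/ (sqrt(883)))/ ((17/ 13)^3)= 1.25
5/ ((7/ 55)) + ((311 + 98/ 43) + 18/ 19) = 2021736/ 5719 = 353.51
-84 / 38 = -42 / 19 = -2.21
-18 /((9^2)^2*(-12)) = 1 /4374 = 0.00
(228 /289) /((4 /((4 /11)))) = 228 /3179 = 0.07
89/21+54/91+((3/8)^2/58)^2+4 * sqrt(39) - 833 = -3115281426847/3761651712+4 * sqrt(39) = -803.19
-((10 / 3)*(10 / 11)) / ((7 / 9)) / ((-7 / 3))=900 / 539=1.67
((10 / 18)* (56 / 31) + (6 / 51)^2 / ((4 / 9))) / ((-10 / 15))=-83431 / 53754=-1.55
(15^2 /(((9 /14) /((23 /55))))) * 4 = 6440 /11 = 585.45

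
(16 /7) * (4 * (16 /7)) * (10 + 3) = 13312 /49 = 271.67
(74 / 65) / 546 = 37 / 17745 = 0.00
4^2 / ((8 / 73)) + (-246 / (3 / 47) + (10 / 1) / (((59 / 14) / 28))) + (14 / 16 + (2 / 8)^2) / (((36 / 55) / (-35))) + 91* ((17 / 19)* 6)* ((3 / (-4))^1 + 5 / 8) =-807713033 / 215232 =-3752.76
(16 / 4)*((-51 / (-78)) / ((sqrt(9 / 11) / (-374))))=-12716*sqrt(11) / 39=-1081.39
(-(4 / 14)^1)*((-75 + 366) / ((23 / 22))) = -79.53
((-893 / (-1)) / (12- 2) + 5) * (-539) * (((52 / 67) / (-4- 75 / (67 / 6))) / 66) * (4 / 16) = 600691 / 43080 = 13.94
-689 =-689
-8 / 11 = -0.73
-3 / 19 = -0.16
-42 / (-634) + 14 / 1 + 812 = 261863 / 317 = 826.07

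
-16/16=-1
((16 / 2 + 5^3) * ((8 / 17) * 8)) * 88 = 749056 / 17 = 44062.12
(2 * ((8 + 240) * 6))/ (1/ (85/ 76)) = 63240/ 19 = 3328.42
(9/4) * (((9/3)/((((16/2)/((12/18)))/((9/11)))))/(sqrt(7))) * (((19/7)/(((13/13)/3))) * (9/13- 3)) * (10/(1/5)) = -1731375 * sqrt(7)/28028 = -163.44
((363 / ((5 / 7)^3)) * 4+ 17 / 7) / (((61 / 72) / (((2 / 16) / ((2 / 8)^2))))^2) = 72334985472 / 3255875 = 22216.76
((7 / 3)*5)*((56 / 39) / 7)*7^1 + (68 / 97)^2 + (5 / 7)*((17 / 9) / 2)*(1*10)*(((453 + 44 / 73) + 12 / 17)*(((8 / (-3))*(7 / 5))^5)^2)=2988077216785554198686951032 / 1853637352414453125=1612007447.35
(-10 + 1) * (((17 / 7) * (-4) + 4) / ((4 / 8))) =720 / 7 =102.86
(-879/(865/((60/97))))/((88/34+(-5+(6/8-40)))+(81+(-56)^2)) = -717264/3623403863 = -0.00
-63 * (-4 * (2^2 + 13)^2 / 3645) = 8092 / 405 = 19.98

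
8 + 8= 16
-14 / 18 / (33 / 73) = -511 / 297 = -1.72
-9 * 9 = -81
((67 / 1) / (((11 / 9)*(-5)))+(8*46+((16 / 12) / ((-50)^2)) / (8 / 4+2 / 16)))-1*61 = 296.04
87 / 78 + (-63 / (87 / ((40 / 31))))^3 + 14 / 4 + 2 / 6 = 117113074907 / 28336335261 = 4.13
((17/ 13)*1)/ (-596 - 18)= -17/ 7982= -0.00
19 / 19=1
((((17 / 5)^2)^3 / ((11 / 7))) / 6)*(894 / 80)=25175484467 / 13750000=1830.94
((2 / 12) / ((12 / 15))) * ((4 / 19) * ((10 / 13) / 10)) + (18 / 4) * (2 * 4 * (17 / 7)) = 907019 / 10374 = 87.43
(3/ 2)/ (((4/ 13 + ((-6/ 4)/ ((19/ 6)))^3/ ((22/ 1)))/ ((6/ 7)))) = 17655066/ 4158805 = 4.25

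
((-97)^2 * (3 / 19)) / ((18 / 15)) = 47045 / 38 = 1238.03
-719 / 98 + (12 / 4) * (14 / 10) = -1537 / 490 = -3.14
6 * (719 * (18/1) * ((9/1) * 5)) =3494340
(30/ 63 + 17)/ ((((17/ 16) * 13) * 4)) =1468/ 4641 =0.32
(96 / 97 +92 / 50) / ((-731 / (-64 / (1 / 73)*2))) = 64118528 / 1772675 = 36.17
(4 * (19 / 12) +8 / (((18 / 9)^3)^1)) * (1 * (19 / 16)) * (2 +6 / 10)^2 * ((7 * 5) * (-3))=-6181.18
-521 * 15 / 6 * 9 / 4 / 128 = -23445 / 1024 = -22.90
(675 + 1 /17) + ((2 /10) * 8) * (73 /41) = 677.91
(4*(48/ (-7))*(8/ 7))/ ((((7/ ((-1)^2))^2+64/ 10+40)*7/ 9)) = -0.42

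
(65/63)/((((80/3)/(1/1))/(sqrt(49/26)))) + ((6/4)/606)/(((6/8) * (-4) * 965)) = -1/1169580 + sqrt(26)/96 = 0.05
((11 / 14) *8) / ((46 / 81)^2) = 72171 / 3703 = 19.49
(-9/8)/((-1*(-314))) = -9/2512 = -0.00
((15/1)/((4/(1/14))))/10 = 3/112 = 0.03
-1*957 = -957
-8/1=-8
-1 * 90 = -90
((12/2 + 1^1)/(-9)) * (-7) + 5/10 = 107/18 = 5.94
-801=-801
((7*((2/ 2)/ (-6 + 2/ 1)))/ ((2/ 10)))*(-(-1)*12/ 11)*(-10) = 1050/ 11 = 95.45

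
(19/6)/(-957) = -19/5742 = -0.00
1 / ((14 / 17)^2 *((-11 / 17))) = -2.28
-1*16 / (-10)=8 / 5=1.60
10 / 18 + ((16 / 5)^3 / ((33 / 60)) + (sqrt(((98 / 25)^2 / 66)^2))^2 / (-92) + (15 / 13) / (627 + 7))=1616419909206511 / 26879866406250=60.13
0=0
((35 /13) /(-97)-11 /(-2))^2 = 190467601 /6360484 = 29.95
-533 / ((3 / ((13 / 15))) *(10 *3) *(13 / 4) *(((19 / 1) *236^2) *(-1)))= 533 / 357150600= 0.00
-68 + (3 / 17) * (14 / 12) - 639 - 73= -26513 / 34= -779.79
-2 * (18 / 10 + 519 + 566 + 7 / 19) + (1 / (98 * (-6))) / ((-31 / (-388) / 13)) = -941422829 / 432915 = -2174.61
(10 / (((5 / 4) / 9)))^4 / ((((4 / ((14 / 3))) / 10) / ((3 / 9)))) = 104509440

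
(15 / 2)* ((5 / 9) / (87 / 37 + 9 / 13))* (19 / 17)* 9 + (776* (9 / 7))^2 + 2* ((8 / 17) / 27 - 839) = 993769.60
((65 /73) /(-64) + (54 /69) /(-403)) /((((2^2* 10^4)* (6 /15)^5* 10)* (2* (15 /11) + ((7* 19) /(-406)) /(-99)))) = -1971174051 /1390541736902656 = -0.00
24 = 24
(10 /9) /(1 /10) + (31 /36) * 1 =11.97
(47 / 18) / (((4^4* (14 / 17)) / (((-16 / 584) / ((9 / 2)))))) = -799 / 10596096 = -0.00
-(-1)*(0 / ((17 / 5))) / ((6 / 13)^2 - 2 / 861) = 0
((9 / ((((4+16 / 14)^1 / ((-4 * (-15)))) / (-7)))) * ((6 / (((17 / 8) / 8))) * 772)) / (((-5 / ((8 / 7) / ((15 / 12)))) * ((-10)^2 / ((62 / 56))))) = 55139328 / 2125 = 25947.92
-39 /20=-1.95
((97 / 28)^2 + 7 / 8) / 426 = 3365 / 111328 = 0.03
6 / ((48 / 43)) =43 / 8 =5.38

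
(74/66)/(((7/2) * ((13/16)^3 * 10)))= 151552/2537535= 0.06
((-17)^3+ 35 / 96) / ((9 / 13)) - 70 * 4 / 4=-6191449 / 864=-7166.03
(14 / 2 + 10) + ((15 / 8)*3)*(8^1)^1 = 62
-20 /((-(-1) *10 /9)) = -18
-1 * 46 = -46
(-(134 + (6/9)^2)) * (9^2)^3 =-71449290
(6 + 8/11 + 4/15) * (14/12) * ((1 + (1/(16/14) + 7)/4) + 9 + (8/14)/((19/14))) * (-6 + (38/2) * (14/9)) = 19908231/8360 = 2381.37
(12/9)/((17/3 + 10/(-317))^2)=1205868/28718881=0.04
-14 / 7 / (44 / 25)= -25 / 22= -1.14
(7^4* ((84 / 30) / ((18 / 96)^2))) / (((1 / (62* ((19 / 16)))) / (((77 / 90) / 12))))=6097982968 / 6075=1003783.20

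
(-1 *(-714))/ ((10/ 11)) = 785.40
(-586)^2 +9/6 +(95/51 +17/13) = 455349289/1326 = 343400.67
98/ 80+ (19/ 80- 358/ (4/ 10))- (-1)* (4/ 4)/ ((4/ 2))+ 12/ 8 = -71323/ 80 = -891.54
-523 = -523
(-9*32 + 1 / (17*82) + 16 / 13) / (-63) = 1732273 / 380562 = 4.55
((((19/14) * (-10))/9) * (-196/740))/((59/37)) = 133/531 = 0.25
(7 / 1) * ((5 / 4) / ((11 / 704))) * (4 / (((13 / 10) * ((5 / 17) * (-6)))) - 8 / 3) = -96320 / 39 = -2469.74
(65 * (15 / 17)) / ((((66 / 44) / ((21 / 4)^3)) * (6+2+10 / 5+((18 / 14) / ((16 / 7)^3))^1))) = 385257600 / 703817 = 547.38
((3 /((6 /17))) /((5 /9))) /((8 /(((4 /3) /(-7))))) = -51 /140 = -0.36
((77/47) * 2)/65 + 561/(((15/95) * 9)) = 10855801/27495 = 394.83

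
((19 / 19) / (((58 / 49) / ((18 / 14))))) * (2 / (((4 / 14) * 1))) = 441 / 58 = 7.60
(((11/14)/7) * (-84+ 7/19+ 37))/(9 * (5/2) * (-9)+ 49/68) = 0.03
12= 12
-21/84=-0.25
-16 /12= -4 /3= -1.33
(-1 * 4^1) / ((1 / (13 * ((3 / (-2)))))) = 78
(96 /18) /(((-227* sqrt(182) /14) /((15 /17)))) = -80* sqrt(182) /50167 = -0.02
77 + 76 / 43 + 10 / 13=44461 / 559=79.54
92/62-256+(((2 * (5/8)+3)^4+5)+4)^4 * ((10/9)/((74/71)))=597097547080835136836605/44336947396608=13467267868.93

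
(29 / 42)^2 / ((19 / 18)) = 841 / 1862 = 0.45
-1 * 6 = -6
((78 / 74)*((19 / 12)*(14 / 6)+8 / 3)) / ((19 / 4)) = 1.41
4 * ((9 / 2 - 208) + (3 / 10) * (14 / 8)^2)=-32413 / 40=-810.32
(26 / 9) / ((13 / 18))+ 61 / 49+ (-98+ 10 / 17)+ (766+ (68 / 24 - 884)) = -1036253 / 4998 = -207.33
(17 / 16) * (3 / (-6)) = -17 / 32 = -0.53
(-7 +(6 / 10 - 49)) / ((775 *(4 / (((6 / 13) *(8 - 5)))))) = -0.02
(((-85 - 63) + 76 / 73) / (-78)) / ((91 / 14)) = 0.29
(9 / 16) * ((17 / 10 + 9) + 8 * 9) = 7443 / 160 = 46.52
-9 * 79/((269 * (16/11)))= -7821/4304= -1.82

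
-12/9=-4/3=-1.33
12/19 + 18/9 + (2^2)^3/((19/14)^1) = 946/19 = 49.79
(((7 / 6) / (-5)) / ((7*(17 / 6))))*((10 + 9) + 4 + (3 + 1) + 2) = -29 / 85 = -0.34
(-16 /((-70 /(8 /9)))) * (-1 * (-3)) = 64 /105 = 0.61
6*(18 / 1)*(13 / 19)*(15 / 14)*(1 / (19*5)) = 2106 / 2527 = 0.83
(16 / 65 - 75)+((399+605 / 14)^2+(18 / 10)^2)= 12452200893 / 63700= 195481.96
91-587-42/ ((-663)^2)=-496.00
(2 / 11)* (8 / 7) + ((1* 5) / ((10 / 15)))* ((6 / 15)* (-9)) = -2063 / 77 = -26.79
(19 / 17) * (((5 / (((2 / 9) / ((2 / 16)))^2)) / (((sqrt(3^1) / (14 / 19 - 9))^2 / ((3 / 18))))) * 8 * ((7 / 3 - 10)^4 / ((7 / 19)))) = 34489004045 / 68544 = 503165.91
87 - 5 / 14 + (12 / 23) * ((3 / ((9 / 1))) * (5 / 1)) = 28179 / 322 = 87.51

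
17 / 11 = 1.55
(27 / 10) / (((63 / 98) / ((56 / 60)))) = 98 / 25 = 3.92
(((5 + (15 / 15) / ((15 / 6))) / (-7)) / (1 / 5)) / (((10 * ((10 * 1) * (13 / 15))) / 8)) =-0.36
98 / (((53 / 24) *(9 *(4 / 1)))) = 196 / 159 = 1.23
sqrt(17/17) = 1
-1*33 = -33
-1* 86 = -86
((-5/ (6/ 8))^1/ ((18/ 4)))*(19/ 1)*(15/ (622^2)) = -950/ 870489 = -0.00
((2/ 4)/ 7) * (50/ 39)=25/ 273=0.09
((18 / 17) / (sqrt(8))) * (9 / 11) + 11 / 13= 81 * sqrt(2) / 374 + 11 / 13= 1.15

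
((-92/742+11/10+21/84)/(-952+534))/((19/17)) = -0.00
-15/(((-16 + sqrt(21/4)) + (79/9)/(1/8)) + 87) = -686340/6460063 + 2430 * sqrt(21)/6460063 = -0.10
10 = 10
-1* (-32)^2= -1024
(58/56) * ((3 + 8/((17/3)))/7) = 2175/3332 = 0.65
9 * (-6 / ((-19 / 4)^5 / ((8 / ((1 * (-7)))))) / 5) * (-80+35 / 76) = 133705728 / 329321167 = 0.41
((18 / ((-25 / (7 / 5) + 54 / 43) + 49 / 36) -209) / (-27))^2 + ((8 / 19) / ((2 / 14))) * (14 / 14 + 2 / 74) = 46803566183796277 / 735613332440877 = 63.63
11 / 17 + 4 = 79 / 17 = 4.65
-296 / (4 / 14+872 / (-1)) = 1036 / 3051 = 0.34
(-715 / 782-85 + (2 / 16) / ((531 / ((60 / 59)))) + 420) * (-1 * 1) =-1364143960 / 4083213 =-334.09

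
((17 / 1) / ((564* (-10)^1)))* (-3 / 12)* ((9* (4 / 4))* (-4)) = -51 / 1880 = -0.03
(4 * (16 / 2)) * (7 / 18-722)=-23091.56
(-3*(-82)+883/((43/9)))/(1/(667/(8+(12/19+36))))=234767325/36464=6438.33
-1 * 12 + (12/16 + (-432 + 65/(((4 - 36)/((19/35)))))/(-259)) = -555665/58016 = -9.58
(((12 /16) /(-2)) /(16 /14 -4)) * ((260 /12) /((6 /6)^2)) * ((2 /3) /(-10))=-91 /480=-0.19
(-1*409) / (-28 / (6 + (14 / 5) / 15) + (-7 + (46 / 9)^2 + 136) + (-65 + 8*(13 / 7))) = -26900748 / 6607109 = -4.07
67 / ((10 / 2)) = 67 / 5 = 13.40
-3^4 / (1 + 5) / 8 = -1.69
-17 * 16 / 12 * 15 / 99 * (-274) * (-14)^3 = -255631040 / 99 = -2582131.72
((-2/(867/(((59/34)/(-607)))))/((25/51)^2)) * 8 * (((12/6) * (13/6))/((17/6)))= 36816/109639375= 0.00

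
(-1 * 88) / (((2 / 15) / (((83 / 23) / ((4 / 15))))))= -205425 / 23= -8931.52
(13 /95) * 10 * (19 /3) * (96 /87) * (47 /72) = 4888 /783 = 6.24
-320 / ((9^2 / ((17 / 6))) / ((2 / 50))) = -544 / 1215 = -0.45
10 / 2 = 5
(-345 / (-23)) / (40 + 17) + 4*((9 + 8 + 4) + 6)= 2057 / 19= 108.26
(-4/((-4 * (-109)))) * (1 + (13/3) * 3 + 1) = -15/109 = -0.14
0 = 0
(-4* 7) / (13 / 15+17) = -105 / 67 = -1.57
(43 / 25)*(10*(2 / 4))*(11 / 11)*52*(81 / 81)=2236 / 5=447.20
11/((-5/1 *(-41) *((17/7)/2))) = 154/3485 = 0.04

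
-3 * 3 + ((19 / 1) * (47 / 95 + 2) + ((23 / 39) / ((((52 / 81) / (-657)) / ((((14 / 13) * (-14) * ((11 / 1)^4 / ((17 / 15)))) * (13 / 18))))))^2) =7207984377982954.01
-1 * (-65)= 65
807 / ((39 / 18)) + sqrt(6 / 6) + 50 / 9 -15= 42590 / 117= 364.02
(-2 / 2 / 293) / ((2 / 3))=-0.01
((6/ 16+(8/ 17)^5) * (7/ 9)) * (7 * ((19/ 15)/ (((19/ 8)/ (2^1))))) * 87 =2570142806/ 12778713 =201.13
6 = 6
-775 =-775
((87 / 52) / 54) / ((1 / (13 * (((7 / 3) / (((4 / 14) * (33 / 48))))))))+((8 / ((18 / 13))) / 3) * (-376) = -7913 / 11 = -719.36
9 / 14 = 0.64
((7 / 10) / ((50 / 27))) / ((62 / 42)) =3969 / 15500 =0.26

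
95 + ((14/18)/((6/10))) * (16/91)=33425/351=95.23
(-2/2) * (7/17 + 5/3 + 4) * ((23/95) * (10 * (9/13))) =-42780/4199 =-10.19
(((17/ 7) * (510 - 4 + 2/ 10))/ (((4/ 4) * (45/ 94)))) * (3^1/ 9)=4044538/ 4725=855.99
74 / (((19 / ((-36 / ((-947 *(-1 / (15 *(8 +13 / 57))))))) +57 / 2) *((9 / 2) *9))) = 1388240 / 18576927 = 0.07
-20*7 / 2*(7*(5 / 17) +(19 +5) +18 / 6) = -34580 / 17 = -2034.12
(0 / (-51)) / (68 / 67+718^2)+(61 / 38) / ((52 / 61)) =3721 / 1976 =1.88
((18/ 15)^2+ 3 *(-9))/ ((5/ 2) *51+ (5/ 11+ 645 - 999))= 14058/ 124325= 0.11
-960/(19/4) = -3840/19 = -202.11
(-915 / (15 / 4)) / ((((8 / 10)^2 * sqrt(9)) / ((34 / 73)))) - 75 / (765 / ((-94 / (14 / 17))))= -49055 / 1022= -48.00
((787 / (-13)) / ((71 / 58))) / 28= -22823 / 12922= -1.77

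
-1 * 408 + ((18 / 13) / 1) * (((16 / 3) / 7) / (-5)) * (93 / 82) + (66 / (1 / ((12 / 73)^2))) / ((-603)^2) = -546545887891112 / 1338788070165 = -408.24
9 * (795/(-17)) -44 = -464.88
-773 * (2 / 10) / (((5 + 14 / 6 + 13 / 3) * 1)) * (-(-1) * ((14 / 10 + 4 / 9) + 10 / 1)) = -412009 / 2625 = -156.96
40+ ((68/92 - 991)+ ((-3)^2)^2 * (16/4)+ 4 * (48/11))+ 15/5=-605.81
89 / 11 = 8.09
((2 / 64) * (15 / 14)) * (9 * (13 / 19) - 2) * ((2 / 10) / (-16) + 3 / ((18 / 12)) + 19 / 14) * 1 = 443901 / 953344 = 0.47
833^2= 693889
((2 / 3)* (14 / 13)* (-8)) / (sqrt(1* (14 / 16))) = -64* sqrt(14) / 39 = -6.14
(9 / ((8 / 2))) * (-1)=-2.25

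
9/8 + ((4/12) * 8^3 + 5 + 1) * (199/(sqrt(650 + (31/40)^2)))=9/8 + 4218800 * sqrt(1040961)/3122883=1379.45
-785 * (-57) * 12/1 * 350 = 187929000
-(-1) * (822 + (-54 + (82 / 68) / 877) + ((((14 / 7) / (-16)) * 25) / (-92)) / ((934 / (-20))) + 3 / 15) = 9841422737579 / 12811005520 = 768.20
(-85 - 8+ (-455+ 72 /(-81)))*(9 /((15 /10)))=-9880 /3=-3293.33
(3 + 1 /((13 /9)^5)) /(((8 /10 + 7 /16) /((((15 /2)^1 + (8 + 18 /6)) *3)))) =578644480 /4084223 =141.68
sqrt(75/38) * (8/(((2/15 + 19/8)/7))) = 2400 * sqrt(114)/817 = 31.36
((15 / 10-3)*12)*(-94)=1692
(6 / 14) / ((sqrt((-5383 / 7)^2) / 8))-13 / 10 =-69739 / 53830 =-1.30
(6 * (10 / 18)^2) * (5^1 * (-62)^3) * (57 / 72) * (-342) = 5377275500 / 9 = 597475055.56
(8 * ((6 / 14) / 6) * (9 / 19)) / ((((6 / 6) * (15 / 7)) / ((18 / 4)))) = 54 / 95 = 0.57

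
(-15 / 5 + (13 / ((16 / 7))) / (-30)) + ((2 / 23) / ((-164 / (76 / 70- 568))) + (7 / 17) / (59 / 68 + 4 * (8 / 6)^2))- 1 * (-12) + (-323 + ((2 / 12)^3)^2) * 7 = -3386421052686193 / 1503848058048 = -2251.84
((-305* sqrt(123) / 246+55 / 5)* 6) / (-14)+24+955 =305* sqrt(123) / 574+6820 / 7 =980.18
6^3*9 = 1944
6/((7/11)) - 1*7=2.43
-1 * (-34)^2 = -1156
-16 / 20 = -4 / 5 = -0.80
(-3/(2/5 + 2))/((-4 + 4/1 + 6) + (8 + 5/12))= -15/173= -0.09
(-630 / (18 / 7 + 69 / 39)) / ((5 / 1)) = -29.03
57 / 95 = 3 / 5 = 0.60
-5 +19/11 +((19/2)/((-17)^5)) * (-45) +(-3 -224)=-7192986157/31236854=-230.27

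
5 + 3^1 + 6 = 14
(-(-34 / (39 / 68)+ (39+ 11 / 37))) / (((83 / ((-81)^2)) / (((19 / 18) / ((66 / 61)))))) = 1353641301 / 878306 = 1541.20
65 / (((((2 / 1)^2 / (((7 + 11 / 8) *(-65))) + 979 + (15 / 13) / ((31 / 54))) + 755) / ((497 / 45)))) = 872267305 / 2109321252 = 0.41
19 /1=19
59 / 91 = 0.65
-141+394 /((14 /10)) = 983 /7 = 140.43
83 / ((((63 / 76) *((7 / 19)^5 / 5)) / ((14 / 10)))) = 15619232492 / 151263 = 103258.78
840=840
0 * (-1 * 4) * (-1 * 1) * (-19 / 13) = 0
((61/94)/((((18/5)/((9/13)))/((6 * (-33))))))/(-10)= 6039/2444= 2.47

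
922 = 922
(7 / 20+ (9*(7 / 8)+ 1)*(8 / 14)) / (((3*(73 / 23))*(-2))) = -5819 / 20440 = -0.28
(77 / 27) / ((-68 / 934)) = -35959 / 918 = -39.17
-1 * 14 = -14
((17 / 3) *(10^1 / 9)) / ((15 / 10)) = 4.20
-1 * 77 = -77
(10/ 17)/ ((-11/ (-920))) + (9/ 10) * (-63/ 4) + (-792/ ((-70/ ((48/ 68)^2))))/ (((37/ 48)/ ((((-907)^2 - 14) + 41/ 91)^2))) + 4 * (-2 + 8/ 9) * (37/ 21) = 36445421588478858467489083/ 7363712636280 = 4949326975215.91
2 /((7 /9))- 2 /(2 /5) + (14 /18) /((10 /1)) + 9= 4189 /630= 6.65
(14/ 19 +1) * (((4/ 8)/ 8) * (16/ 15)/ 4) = 11/ 380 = 0.03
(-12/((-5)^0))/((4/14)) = -42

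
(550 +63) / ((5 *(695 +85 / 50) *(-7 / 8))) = -9808 / 48769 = -0.20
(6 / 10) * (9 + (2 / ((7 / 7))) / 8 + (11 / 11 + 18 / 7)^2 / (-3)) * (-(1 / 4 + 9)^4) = -5508159179 / 250880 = -21955.35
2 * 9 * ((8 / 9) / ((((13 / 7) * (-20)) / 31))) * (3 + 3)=-5208 / 65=-80.12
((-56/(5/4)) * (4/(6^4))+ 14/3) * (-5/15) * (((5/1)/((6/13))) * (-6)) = 23842/243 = 98.12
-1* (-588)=588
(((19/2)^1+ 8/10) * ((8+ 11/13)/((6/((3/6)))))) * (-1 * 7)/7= -2369/312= -7.59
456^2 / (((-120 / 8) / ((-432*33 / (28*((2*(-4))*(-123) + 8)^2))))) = 964953 / 134540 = 7.17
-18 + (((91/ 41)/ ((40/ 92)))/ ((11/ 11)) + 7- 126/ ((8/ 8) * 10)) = -7583/ 410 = -18.50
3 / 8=0.38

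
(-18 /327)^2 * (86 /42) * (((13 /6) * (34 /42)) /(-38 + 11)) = -19006 /47155689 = -0.00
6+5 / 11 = 71 / 11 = 6.45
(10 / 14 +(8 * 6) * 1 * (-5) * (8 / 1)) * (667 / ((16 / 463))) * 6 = -12447030405 / 56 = -222268400.09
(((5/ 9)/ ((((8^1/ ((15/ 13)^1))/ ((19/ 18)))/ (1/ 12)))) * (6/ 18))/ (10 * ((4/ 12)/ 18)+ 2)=475/ 441792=0.00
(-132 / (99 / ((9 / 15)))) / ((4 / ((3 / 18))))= -1 / 30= -0.03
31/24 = 1.29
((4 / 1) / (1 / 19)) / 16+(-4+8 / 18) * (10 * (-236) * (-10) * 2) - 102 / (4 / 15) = -6055199 / 36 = -168199.97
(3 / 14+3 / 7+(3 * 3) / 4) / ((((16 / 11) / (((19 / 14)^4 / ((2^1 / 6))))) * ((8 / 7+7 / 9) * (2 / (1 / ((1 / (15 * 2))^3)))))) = 961915591125 / 6761216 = 142269.61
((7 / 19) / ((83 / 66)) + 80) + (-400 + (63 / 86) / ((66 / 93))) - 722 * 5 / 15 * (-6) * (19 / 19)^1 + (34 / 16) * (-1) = 6702548945 / 5967368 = 1123.20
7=7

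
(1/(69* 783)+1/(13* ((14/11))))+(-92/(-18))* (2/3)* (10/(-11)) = -328508171/108162054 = -3.04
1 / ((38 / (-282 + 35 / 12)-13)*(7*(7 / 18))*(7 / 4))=-241128 / 15089599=-0.02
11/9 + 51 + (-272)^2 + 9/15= 3331657/45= 74036.82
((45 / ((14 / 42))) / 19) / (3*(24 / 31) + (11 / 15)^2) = 941625 / 379069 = 2.48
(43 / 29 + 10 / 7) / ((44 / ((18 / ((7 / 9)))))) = 47871 / 31262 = 1.53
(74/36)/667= 37/12006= 0.00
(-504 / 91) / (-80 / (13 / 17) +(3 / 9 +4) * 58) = -108 / 2861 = -0.04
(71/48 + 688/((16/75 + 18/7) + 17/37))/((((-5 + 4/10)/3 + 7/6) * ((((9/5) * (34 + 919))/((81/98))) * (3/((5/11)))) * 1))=-242237080875/5697257398448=-0.04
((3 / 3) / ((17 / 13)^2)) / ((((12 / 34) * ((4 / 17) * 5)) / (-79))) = -13351 / 120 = -111.26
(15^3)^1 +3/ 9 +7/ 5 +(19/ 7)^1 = 354842/ 105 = 3379.45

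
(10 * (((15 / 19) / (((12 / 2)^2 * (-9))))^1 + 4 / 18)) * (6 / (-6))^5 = -2.20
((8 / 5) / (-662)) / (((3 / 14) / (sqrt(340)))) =-112 * sqrt(85) / 4965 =-0.21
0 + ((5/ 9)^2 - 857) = -69392/ 81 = -856.69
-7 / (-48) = 7 / 48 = 0.15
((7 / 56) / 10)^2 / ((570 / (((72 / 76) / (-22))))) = -3 / 254144000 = -0.00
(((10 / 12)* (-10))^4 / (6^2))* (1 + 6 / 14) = 1953125 / 10206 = 191.37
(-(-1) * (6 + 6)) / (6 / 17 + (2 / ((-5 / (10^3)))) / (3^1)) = -306 / 3391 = -0.09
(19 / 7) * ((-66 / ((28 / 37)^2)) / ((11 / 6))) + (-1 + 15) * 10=-42019 / 1372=-30.63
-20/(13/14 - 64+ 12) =56/143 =0.39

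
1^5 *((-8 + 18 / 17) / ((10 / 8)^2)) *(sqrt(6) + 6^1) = -11328 / 425- 1888 *sqrt(6) / 425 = -37.54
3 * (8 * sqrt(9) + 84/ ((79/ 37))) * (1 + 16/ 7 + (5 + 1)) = 975780/ 553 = 1764.52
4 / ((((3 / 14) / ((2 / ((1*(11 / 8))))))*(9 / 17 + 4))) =2176 / 363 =5.99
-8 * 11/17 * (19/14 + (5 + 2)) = -5148/119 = -43.26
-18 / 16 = -9 / 8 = -1.12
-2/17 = -0.12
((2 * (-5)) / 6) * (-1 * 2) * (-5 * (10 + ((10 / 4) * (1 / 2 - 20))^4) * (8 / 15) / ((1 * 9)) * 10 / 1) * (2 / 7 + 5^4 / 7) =-7554844141625 / 1512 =-4996590040.76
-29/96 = -0.30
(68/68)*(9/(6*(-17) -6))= -1/12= -0.08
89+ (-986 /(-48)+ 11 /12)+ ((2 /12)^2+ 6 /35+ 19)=326737 /2520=129.66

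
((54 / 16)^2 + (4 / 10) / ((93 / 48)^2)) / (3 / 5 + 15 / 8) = 3535613 / 761112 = 4.65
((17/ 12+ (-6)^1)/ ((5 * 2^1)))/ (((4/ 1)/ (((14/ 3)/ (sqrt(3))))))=-77 * sqrt(3)/ 432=-0.31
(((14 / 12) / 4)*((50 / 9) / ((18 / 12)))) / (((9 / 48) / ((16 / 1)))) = 22400 / 243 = 92.18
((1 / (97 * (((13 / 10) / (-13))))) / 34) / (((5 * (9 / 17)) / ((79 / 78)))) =-0.00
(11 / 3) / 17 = 0.22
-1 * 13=-13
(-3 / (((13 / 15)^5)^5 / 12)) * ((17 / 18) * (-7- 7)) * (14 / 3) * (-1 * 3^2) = -5048213565344946384429931640625000 / 7056410014866816666030739693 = -715408.20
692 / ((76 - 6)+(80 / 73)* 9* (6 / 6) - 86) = -12629 / 112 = -112.76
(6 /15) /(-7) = -2 /35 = -0.06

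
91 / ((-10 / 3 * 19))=-273 / 190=-1.44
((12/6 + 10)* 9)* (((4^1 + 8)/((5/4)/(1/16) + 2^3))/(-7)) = -324/49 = -6.61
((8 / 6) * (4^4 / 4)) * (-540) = -46080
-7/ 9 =-0.78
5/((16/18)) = 45/8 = 5.62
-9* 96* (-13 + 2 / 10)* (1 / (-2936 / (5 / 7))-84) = -11932690176 / 12845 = -928975.49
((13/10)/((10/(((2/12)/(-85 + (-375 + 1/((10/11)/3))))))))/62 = -13/16989240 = -0.00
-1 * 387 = -387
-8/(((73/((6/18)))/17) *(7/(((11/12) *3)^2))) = -2057/3066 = -0.67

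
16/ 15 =1.07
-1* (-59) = 59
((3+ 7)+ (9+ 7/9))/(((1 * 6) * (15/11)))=979/405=2.42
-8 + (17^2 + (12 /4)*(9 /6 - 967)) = -5231 /2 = -2615.50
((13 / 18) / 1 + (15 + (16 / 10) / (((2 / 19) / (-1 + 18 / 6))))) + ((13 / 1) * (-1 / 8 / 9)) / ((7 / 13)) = 38461 / 840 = 45.79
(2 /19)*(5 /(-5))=-2 /19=-0.11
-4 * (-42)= 168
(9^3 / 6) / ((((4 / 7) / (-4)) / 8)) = -6804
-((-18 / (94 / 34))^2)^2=-8767700496 / 4879681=-1796.78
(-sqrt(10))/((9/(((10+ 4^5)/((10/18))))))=-1034 * sqrt(10)/5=-653.96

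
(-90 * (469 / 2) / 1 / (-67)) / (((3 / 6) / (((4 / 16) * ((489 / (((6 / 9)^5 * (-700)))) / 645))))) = -356481 / 275200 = -1.30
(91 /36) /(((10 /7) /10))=637 /36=17.69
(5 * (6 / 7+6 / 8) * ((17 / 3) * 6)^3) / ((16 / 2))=39479.46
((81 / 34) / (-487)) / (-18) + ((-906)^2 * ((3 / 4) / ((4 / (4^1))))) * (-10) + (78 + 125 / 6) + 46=-611598723031 / 99348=-6156125.17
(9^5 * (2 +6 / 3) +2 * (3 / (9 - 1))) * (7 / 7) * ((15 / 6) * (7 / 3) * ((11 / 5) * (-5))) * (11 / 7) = -190532045 / 8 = -23816505.62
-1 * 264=-264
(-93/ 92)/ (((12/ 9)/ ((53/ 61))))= -14787/ 22448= -0.66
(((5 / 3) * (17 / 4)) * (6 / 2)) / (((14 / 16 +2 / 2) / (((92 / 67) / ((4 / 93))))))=24242 / 67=361.82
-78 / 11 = -7.09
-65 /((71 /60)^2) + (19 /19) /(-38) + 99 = 10067201 /191558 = 52.55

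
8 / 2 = 4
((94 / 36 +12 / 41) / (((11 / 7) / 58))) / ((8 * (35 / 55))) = 62147 / 2952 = 21.05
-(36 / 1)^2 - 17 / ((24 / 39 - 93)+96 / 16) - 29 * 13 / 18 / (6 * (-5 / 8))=-1290.22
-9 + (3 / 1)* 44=123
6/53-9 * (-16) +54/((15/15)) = 10500/53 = 198.11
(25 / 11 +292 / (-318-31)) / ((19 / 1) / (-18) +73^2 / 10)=248085 / 91878787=0.00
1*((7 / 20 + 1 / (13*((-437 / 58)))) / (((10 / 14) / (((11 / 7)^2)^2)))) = 565245087 / 194858300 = 2.90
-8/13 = -0.62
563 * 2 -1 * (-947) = 2073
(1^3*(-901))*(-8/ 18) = 3604/ 9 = 400.44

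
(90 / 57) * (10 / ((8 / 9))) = 675 / 38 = 17.76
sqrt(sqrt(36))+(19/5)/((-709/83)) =-1577/3545+sqrt(6) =2.00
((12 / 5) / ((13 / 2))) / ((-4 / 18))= -1.66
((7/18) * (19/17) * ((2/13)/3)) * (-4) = -532/5967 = -0.09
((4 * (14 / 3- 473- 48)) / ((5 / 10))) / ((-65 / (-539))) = -6679288 / 195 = -34252.76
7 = 7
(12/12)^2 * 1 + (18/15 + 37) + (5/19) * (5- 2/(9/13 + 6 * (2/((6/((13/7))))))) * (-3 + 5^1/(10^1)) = 2758773/76190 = 36.21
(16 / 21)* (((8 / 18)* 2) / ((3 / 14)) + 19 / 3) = 4528 / 567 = 7.99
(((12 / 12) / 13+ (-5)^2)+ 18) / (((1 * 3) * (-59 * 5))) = -112 / 2301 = -0.05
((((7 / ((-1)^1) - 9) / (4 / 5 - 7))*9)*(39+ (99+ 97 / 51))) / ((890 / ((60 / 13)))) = 10274400 / 609739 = 16.85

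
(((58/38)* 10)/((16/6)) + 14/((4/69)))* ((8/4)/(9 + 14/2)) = 18789/608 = 30.90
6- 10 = -4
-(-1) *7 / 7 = 1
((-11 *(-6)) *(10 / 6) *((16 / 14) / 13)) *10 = 8800 / 91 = 96.70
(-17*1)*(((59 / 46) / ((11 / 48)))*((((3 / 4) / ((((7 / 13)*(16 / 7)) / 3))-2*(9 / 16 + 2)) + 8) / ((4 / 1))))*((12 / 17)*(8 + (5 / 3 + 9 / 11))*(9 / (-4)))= 82952289 / 44528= 1862.92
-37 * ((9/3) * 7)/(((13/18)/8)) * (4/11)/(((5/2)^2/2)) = -3580416/3575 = -1001.51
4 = 4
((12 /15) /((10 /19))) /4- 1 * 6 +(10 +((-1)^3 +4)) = 369 /50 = 7.38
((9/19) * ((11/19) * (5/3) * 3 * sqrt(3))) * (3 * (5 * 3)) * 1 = 22275 * sqrt(3)/361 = 106.87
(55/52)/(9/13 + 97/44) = 605/1657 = 0.37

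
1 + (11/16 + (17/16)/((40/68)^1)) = 3.49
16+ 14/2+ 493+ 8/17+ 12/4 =8831/17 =519.47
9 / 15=3 / 5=0.60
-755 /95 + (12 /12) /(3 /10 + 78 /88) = -35231 /4959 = -7.10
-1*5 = -5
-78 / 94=-39 / 47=-0.83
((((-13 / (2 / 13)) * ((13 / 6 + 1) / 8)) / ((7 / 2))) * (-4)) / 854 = 3211 / 71736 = 0.04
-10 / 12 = -5 / 6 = -0.83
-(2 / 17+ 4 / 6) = -40 / 51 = -0.78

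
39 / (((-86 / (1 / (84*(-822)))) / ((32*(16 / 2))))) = 208 / 123711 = 0.00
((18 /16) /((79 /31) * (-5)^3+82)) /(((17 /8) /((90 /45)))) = -558 /124661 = -0.00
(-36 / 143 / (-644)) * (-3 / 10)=-27 / 230230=-0.00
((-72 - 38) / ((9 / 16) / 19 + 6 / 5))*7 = -167200 / 267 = -626.22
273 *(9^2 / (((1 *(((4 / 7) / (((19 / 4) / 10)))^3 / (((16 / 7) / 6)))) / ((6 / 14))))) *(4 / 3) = 353903823 / 128000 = 2764.87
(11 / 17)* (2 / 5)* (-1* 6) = -132 / 85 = -1.55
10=10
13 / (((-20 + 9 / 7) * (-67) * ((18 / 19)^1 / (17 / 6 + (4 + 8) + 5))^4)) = 1991.60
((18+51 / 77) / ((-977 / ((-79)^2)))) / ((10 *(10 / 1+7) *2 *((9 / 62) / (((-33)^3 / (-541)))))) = -100920471201 / 628982830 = -160.45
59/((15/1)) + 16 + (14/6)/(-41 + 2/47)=5466/275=19.88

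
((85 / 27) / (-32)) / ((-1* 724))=85 / 625536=0.00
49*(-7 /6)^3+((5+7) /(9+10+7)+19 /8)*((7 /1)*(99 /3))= 577.43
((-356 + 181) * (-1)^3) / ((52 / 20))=875 / 13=67.31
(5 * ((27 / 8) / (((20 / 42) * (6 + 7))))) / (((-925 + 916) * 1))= -63 / 208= -0.30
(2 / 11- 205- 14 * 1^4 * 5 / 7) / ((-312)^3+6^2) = 2363 / 334084212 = 0.00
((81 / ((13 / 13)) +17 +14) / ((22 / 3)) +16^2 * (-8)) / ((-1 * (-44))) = -5590 / 121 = -46.20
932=932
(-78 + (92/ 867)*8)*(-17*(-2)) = -133780/ 51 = -2623.14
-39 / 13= -3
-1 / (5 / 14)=-2.80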